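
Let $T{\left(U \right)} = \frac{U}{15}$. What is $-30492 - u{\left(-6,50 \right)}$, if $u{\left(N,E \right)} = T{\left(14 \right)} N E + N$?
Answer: $-30206$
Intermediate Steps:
$T{\left(U \right)} = \frac{U}{15}$ ($T{\left(U \right)} = U \frac{1}{15} = \frac{U}{15}$)
$u{\left(N,E \right)} = N + \frac{14 E N}{15}$ ($u{\left(N,E \right)} = \frac{1}{15} \cdot 14 N E + N = \frac{14 N}{15} E + N = \frac{14 E N}{15} + N = N + \frac{14 E N}{15}$)
$-30492 - u{\left(-6,50 \right)} = -30492 - \frac{1}{15} \left(-6\right) \left(15 + 14 \cdot 50\right) = -30492 - \frac{1}{15} \left(-6\right) \left(15 + 700\right) = -30492 - \frac{1}{15} \left(-6\right) 715 = -30492 - -286 = -30492 + 286 = -30206$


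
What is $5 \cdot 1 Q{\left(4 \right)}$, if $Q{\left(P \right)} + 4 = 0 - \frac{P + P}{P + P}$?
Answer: $-25$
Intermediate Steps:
$Q{\left(P \right)} = -5$ ($Q{\left(P \right)} = -4 + \left(0 - \frac{P + P}{P + P}\right) = -4 + \left(0 - \frac{2 P}{2 P}\right) = -4 + \left(0 - 2 P \frac{1}{2 P}\right) = -4 + \left(0 - 1\right) = -4 - 1 = -5$)
$5 \cdot 1 Q{\left(4 \right)} = 5 \cdot 1 \left(-5\right) = 5 \left(-5\right) = -25$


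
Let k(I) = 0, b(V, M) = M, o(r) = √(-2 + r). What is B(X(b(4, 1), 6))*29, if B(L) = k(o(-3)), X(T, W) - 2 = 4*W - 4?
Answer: 0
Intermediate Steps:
X(T, W) = -2 + 4*W (X(T, W) = 2 + (4*W - 4) = 2 + (-4 + 4*W) = -2 + 4*W)
B(L) = 0
B(X(b(4, 1), 6))*29 = 0*29 = 0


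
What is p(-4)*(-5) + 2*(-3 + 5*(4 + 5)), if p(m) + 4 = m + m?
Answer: 144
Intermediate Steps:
p(m) = -4 + 2*m (p(m) = -4 + (m + m) = -4 + 2*m)
p(-4)*(-5) + 2*(-3 + 5*(4 + 5)) = (-4 + 2*(-4))*(-5) + 2*(-3 + 5*(4 + 5)) = (-4 - 8)*(-5) + 2*(-3 + 5*9) = -12*(-5) + 2*(-3 + 45) = 60 + 2*42 = 60 + 84 = 144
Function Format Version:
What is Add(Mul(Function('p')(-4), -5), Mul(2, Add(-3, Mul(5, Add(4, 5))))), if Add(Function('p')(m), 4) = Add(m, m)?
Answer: 144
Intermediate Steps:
Function('p')(m) = Add(-4, Mul(2, m)) (Function('p')(m) = Add(-4, Add(m, m)) = Add(-4, Mul(2, m)))
Add(Mul(Function('p')(-4), -5), Mul(2, Add(-3, Mul(5, Add(4, 5))))) = Add(Mul(Add(-4, Mul(2, -4)), -5), Mul(2, Add(-3, Mul(5, Add(4, 5))))) = Add(Mul(Add(-4, -8), -5), Mul(2, Add(-3, Mul(5, 9)))) = Add(Mul(-12, -5), Mul(2, Add(-3, 45))) = Add(60, Mul(2, 42)) = Add(60, 84) = 144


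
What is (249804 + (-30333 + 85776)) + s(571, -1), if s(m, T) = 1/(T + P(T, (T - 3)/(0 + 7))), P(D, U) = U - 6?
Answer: 16178084/53 ≈ 3.0525e+5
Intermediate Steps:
P(D, U) = -6 + U
s(m, T) = 1/(-45/7 + 8*T/7) (s(m, T) = 1/(T + (-6 + (T - 3)/(0 + 7))) = 1/(T + (-6 + (-3 + T)/7)) = 1/(T + (-6 + (-3 + T)*(⅐))) = 1/(T + (-6 + (-3/7 + T/7))) = 1/(T + (-45/7 + T/7)) = 1/(-45/7 + 8*T/7))
(249804 + (-30333 + 85776)) + s(571, -1) = (249804 + (-30333 + 85776)) + 7/(-45 + 8*(-1)) = (249804 + 55443) + 7/(-45 - 8) = 305247 + 7/(-53) = 305247 + 7*(-1/53) = 305247 - 7/53 = 16178084/53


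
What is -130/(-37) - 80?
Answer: -2830/37 ≈ -76.486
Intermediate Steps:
-130/(-37) - 80 = -1/37*(-130) - 80 = 130/37 - 80 = -2830/37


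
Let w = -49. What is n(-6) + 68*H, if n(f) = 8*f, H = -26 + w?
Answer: -5148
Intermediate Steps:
H = -75 (H = -26 - 49 = -75)
n(-6) + 68*H = 8*(-6) + 68*(-75) = -48 - 5100 = -5148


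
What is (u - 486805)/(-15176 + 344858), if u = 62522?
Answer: -424283/329682 ≈ -1.2869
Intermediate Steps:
(u - 486805)/(-15176 + 344858) = (62522 - 486805)/(-15176 + 344858) = -424283/329682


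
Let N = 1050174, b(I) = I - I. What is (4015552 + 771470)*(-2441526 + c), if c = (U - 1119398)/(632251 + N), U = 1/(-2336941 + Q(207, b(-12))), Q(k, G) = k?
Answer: -22974278975538504305673663/1965689849975 ≈ -1.1688e+13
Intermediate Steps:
b(I) = 0
U = -1/2336734 (U = 1/(-2336941 + 207) = 1/(-2336734) = -1/2336734 ≈ -4.2795e-7)
c = -2615735366133/3931379699950 (c = (-1/2336734 - 1119398)/(632251 + 1050174) = -2615735366133/2336734/1682425 = -2615735366133/2336734*1/1682425 = -2615735366133/3931379699950 ≈ -0.66535)
(4015552 + 771470)*(-2441526 + c) = (4015552 + 771470)*(-2441526 - 2615735366133/3931379699950) = 4787022*(-9598568369035489833/3931379699950) = -22974278975538504305673663/1965689849975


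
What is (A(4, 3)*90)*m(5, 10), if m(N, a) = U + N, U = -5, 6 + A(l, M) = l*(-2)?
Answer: 0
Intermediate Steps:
A(l, M) = -6 - 2*l (A(l, M) = -6 + l*(-2) = -6 - 2*l)
m(N, a) = -5 + N
(A(4, 3)*90)*m(5, 10) = ((-6 - 2*4)*90)*(-5 + 5) = ((-6 - 8)*90)*0 = -14*90*0 = -1260*0 = 0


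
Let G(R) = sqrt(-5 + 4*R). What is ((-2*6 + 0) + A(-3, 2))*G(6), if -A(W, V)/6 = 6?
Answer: -48*sqrt(19) ≈ -209.23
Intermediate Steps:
A(W, V) = -36 (A(W, V) = -6*6 = -36)
((-2*6 + 0) + A(-3, 2))*G(6) = ((-2*6 + 0) - 36)*sqrt(-5 + 4*6) = ((-12 + 0) - 36)*sqrt(-5 + 24) = (-12 - 36)*sqrt(19) = -48*sqrt(19)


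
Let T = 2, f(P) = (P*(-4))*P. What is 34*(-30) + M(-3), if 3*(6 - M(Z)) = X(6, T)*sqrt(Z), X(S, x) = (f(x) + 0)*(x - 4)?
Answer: -1014 - 32*I*sqrt(3)/3 ≈ -1014.0 - 18.475*I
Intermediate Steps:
f(P) = -4*P**2 (f(P) = (-4*P)*P = -4*P**2)
X(S, x) = -4*x**2*(-4 + x) (X(S, x) = (-4*x**2 + 0)*(x - 4) = (-4*x**2)*(-4 + x) = -4*x**2*(-4 + x))
M(Z) = 6 - 32*sqrt(Z)/3 (M(Z) = 6 - 4*2**2*(4 - 1*2)*sqrt(Z)/3 = 6 - 4*4*(4 - 2)*sqrt(Z)/3 = 6 - 4*4*2*sqrt(Z)/3 = 6 - 32*sqrt(Z)/3)
34*(-30) + M(-3) = 34*(-30) + (6 - 32*I*sqrt(3)/3) = -1020 + (6 - 32*I*sqrt(3)/3) = -1014 - 32*I*sqrt(3)/3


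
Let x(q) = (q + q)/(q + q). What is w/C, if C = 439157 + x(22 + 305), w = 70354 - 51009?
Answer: 365/8286 ≈ 0.044050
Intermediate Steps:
w = 19345
x(q) = 1 (x(q) = (2*q)/((2*q)) = (2*q)*(1/(2*q)) = 1)
C = 439158 (C = 439157 + 1 = 439158)
w/C = 19345/439158 = 19345*(1/439158) = 365/8286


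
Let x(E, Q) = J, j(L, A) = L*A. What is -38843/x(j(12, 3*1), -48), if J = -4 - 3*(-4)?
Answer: -38843/8 ≈ -4855.4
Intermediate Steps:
J = 8 (J = -4 + 12 = 8)
j(L, A) = A*L
x(E, Q) = 8
-38843/x(j(12, 3*1), -48) = -38843/8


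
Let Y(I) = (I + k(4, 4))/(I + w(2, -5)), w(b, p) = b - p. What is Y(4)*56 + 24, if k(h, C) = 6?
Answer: 824/11 ≈ 74.909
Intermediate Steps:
Y(I) = (6 + I)/(7 + I) (Y(I) = (I + 6)/(I + (2 - 1*(-5))) = (6 + I)/(I + (2 + 5)) = (6 + I)/(I + 7) = (6 + I)/(7 + I))
Y(4)*56 + 24 = ((6 + 4)/(7 + 4))*56 + 24 = (10/11)*56 + 24 = 560/11 + 24 = 824/11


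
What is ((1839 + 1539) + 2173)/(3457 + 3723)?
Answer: 5551/7180 ≈ 0.77312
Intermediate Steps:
((1839 + 1539) + 2173)/(3457 + 3723) = (3378 + 2173)/7180 = 5551*(1/7180) = 5551/7180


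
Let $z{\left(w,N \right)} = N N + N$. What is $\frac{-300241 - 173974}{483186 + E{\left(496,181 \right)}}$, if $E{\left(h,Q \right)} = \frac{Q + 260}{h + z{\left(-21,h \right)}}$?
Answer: $- \frac{39044966240}{39783602643} \approx -0.98143$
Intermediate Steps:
$z{\left(w,N \right)} = N + N^{2}$ ($z{\left(w,N \right)} = N^{2} + N = N + N^{2}$)
$E{\left(h,Q \right)} = \frac{260 + Q}{h + h \left(1 + h\right)}$ ($E{\left(h,Q \right)} = \frac{Q + 260}{h + h \left(1 + h\right)} = \frac{260 + Q}{h + h \left(1 + h\right)}$)
$\frac{-300241 - 173974}{483186 + E{\left(496,181 \right)}} = \frac{-300241 - 173974}{483186 + \frac{260 + 181}{496 \left(2 + 496\right)}} = - \frac{474215}{483186 + \frac{1}{496} \cdot \frac{1}{498} \cdot 441} = - \frac{474215}{483186 + \frac{147}{82336}} = - \frac{474215}{\frac{39783602643}{82336}} = \left(-474215\right) \frac{82336}{39783602643} = - \frac{39044966240}{39783602643}$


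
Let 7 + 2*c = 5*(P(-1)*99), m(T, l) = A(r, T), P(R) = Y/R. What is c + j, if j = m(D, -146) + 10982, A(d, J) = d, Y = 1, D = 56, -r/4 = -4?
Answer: 10747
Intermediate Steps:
r = 16 (r = -4*(-4) = 16)
P(R) = 1/R
m(T, l) = 16
j = 10998 (j = 16 + 10982 = 10998)
c = -251 (c = -7/2 + (5*(99/(-1)))/2 = -7/2 + (5*(-1*99))/2 = -7/2 + (5*(-99))/2 = -7/2 + (½)*(-495) = -7/2 - 495/2 = -251)
c + j = -251 + 10998 = 10747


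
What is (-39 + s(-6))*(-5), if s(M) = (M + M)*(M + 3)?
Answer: 15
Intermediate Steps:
s(M) = 2*M*(3 + M) (s(M) = (2*M)*(3 + M) = 2*M*(3 + M))
(-39 + s(-6))*(-5) = (-39 + 2*(-6)*(3 - 6))*(-5) = (-39 + 2*(-6)*(-3))*(-5) = (-39 + 36)*(-5) = -3*(-5) = 15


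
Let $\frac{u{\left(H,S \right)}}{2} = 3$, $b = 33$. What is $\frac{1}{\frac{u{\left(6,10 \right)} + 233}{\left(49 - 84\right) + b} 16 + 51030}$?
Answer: $\frac{1}{49118} \approx 2.0359 \cdot 10^{-5}$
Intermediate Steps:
$u{\left(H,S \right)} = 6$ ($u{\left(H,S \right)} = 2 \cdot 3 = 6$)
$\frac{1}{\frac{u{\left(6,10 \right)} + 233}{\left(49 - 84\right) + b} 16 + 51030} = \frac{1}{\frac{6 + 233}{\left(49 - 84\right) + 33} \cdot 16 + 51030} = \frac{1}{\frac{239}{-35 + 33} \cdot 16 + 51030} = \frac{1}{\frac{239}{-2} \cdot 16 + 51030} = \frac{1}{239 \left(- \frac{1}{2}\right) 16 + 51030} = \frac{1}{\left(- \frac{239}{2}\right) 16 + 51030} = \frac{1}{-1912 + 51030} = \frac{1}{49118}$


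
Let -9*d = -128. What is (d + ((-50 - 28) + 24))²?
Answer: 128164/81 ≈ 1582.3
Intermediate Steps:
d = 128/9 (d = -⅑*(-128) = 128/9 ≈ 14.222)
(d + ((-50 - 28) + 24))² = (128/9 + ((-50 - 28) + 24))² = (128/9 + (-78 + 24))² = (128/9 - 54)² = (-358/9)² = 128164/81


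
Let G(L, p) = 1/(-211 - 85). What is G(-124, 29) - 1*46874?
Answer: -13874705/296 ≈ -46874.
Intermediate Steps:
G(L, p) = -1/296 (G(L, p) = 1/(-296) = -1/296)
G(-124, 29) - 1*46874 = -1/296 - 1*46874 = -1/296 - 46874 = -13874705/296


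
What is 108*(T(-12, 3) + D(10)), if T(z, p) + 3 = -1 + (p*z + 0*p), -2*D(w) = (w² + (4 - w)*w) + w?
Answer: -7020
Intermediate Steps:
D(w) = -w/2 - w²/2 - w*(4 - w)/2 (D(w) = -((w² + (4 - w)*w) + w)/2 = -((w² + w*(4 - w)) + w)/2 = -(w + w² + w*(4 - w))/2 = -w/2 - w²/2 - w*(4 - w)/2)
T(z, p) = -4 + p*z (T(z, p) = -3 + (-1 + (p*z + 0*p)) = -3 + (-1 + (p*z + 0)) = -3 + (-1 + p*z) = -4 + p*z)
108*(T(-12, 3) + D(10)) = 108*((-4 + 3*(-12)) - 5/2*10) = 108*((-4 - 36) - 25) = 108*(-40 - 25) = 108*(-65) = -7020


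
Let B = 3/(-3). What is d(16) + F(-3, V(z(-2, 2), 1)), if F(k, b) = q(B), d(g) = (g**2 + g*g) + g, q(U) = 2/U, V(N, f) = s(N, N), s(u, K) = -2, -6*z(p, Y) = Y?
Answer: 526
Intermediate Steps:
z(p, Y) = -Y/6
B = -1 (B = 3*(-1/3) = -1)
V(N, f) = -2
d(g) = g + 2*g**2 (d(g) = (g**2 + g**2) + g = 2*g**2 + g = g + 2*g**2)
F(k, b) = -2 (F(k, b) = 2/(-1) = 2*(-1) = -2)
d(16) + F(-3, V(z(-2, 2), 1)) = 16*(1 + 2*16) - 2 = 16*(1 + 32) - 2 = 16*33 - 2 = 528 - 2 = 526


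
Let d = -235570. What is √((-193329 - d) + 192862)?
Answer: 11*√1943 ≈ 484.87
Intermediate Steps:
√((-193329 - d) + 192862) = √((-193329 - 1*(-235570)) + 192862) = √((-193329 + 235570) + 192862) = √(42241 + 192862) = √235103 = 11*√1943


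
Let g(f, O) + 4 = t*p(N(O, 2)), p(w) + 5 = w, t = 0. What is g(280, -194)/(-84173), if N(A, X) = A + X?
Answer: 4/84173 ≈ 4.7521e-5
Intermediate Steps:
p(w) = -5 + w
g(f, O) = -4 (g(f, O) = -4 + 0*(-5 + (O + 2)) = -4 + 0*(-5 + (2 + O)) = -4 + 0*(-3 + O) = -4 + 0 = -4)
g(280, -194)/(-84173) = -4/(-84173) = -4*(-1/84173) = 4/84173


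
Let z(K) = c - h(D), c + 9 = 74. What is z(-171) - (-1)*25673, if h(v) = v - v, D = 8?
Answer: 25738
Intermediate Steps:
h(v) = 0
c = 65 (c = -9 + 74 = 65)
z(K) = 65 (z(K) = 65 - 1*0 = 65 + 0 = 65)
z(-171) - (-1)*25673 = 65 - (-1)*25673 = 65 - 1*(-25673) = 65 + 25673 = 25738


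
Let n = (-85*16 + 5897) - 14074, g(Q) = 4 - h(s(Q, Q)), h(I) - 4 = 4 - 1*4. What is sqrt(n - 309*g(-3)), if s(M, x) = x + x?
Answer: 17*I*sqrt(33) ≈ 97.658*I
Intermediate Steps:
s(M, x) = 2*x
h(I) = 4 (h(I) = 4 + (4 - 1*4) = 4 + (4 - 4) = 4 + 0 = 4)
g(Q) = 0 (g(Q) = 4 - 1*4 = 4 - 4 = 0)
n = -9537 (n = (-1360 + 5897) - 14074 = 4537 - 14074 = -9537)
sqrt(n - 309*g(-3)) = sqrt(-9537 - 309*0) = sqrt(-9537 + 0) = sqrt(-9537) = 17*I*sqrt(33)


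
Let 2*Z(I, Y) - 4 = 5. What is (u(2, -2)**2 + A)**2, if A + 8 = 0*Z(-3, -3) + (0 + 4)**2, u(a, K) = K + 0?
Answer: 144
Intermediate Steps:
u(a, K) = K
Z(I, Y) = 9/2 (Z(I, Y) = 2 + (1/2)*5 = 2 + 5/2 = 9/2)
A = 8 (A = -8 + (0*(9/2) + (0 + 4)**2) = -8 + (0 + 4**2) = -8 + (0 + 16) = -8 + 16 = 8)
(u(2, -2)**2 + A)**2 = ((-2)**2 + 8)**2 = (4 + 8)**2 = 12**2 = 144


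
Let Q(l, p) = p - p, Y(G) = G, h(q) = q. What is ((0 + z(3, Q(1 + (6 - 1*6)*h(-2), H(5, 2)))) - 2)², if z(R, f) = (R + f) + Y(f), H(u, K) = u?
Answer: 1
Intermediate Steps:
Q(l, p) = 0
z(R, f) = R + 2*f (z(R, f) = (R + f) + f = R + 2*f)
((0 + z(3, Q(1 + (6 - 1*6)*h(-2), H(5, 2)))) - 2)² = ((0 + (3 + 2*0)) - 2)² = ((0 + (3 + 0)) - 2)² = ((0 + 3) - 2)² = (3 - 2)² = 1² = 1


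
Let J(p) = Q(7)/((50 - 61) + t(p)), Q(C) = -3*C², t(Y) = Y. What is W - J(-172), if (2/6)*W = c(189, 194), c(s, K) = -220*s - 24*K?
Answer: -8461237/61 ≈ -1.3871e+5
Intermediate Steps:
W = -138708 (W = 3*(-220*189 - 24*194) = 3*(-41580 - 4656) = 3*(-46236) = -138708)
J(p) = -147/(-11 + p) (J(p) = (-3*7²)/((50 - 61) + p) = (-3*49)/(-11 + p) = -147/(-11 + p))
W - J(-172) = -138708 - (-147)/(-11 - 172) = -138708 - (-147)/(-183) = -138708 - (-147)*(-1)/183 = -138708 - 1*49/61 = -138708 - 49/61 = -8461237/61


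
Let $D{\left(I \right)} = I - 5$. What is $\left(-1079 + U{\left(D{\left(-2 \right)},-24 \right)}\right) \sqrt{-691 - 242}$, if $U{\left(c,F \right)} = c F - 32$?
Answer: $- 943 i \sqrt{933} \approx - 28804.0 i$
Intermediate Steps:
$D{\left(I \right)} = -5 + I$
$U{\left(c,F \right)} = -32 + F c$ ($U{\left(c,F \right)} = F c - 32 = -32 + F c$)
$\left(-1079 + U{\left(D{\left(-2 \right)},-24 \right)}\right) \sqrt{-691 - 242} = \left(-1079 - \left(32 + 24 \left(-5 - 2\right)\right)\right) \sqrt{-691 - 242} = \left(-1079 - -136\right) \sqrt{-933} = \left(-1079 + \left(-32 + 168\right)\right) i \sqrt{933} = \left(-1079 + 136\right) i \sqrt{933} = - 943 i \sqrt{933}$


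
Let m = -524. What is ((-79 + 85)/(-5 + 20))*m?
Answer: -1048/5 ≈ -209.60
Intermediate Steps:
((-79 + 85)/(-5 + 20))*m = ((-79 + 85)/(-5 + 20))*(-524) = (6/15)*(-524) = (6*(1/15))*(-524) = (⅖)*(-524) = -1048/5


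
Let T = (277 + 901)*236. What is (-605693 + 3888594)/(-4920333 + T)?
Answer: -3282901/4642325 ≈ -0.70717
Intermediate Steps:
T = 278008 (T = 1178*236 = 278008)
(-605693 + 3888594)/(-4920333 + T) = (-605693 + 3888594)/(-4920333 + 278008) = 3282901/(-4642325) = 3282901*(-1/4642325) = -3282901/4642325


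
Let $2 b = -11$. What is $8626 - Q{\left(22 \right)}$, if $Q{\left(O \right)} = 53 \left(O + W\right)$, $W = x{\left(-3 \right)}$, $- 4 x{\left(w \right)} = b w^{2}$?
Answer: $\frac{54433}{8} \approx 6804.1$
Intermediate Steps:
$b = - \frac{11}{2}$ ($b = \frac{1}{2} \left(-11\right) = - \frac{11}{2} \approx -5.5$)
$x{\left(w \right)} = \frac{11 w^{2}}{8}$ ($x{\left(w \right)} = - \frac{\left(- \frac{11}{2}\right) w^{2}}{4} = \frac{11 w^{2}}{8}$)
$W = \frac{99}{8}$ ($W = \frac{11 \left(-3\right)^{2}}{8} = \frac{11}{8} \cdot 9 = \frac{99}{8} \approx 12.375$)
$Q{\left(O \right)} = \frac{5247}{8} + 53 O$ ($Q{\left(O \right)} = 53 \left(O + \frac{99}{8}\right) = 53 \left(\frac{99}{8} + O\right) = \frac{5247}{8} + 53 O$)
$8626 - Q{\left(22 \right)} = 8626 - \left(\frac{5247}{8} + 53 \cdot 22\right) = 8626 - \left(\frac{5247}{8} + 1166\right) = 8626 - \frac{14575}{8} = \frac{54433}{8}$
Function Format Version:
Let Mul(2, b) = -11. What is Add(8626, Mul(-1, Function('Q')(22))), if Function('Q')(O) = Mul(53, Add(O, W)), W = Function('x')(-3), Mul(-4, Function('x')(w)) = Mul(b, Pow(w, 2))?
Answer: Rational(54433, 8) ≈ 6804.1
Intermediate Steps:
b = Rational(-11, 2) (b = Mul(Rational(1, 2), -11) = Rational(-11, 2) ≈ -5.5000)
Function('x')(w) = Mul(Rational(11, 8), Pow(w, 2)) (Function('x')(w) = Mul(Rational(-1, 4), Mul(Rational(-11, 2), Pow(w, 2))) = Mul(Rational(11, 8), Pow(w, 2)))
W = Rational(99, 8) (W = Mul(Rational(11, 8), Pow(-3, 2)) = Mul(Rational(11, 8), 9) = Rational(99, 8) ≈ 12.375)
Function('Q')(O) = Add(Rational(5247, 8), Mul(53, O)) (Function('Q')(O) = Mul(53, Add(O, Rational(99, 8))) = Mul(53, Add(Rational(99, 8), O)) = Add(Rational(5247, 8), Mul(53, O)))
Add(8626, Mul(-1, Function('Q')(22))) = Add(8626, Mul(-1, Add(Rational(5247, 8), Mul(53, 22)))) = Add(8626, Mul(-1, Add(Rational(5247, 8), 1166))) = Add(8626, Mul(-1, Rational(14575, 8))) = Add(8626, Rational(-14575, 8)) = Rational(54433, 8)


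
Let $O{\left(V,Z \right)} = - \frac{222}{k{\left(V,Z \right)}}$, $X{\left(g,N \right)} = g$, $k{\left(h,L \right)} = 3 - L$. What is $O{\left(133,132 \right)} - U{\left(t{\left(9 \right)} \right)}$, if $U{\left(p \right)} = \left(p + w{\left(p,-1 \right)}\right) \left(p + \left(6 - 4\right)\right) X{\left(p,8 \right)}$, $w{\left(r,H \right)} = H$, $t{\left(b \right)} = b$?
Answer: $- \frac{33982}{43} \approx -790.28$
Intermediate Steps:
$O{\left(V,Z \right)} = - \frac{222}{3 - Z}$
$U{\left(p \right)} = p \left(-1 + p\right) \left(2 + p\right)$ ($U{\left(p \right)} = \left(p - 1\right) \left(p + \left(6 - 4\right)\right) p = \left(-1 + p\right) \left(p + \left(6 - 4\right)\right) p = \left(-1 + p\right) \left(p + 2\right) p = \left(-1 + p\right) \left(2 + p\right) p = p \left(-1 + p\right) \left(2 + p\right)$)
$O{\left(133,132 \right)} - U{\left(t{\left(9 \right)} \right)} = \frac{222}{-3 + 132} - 9 \left(-2 + 9 + 9^{2}\right) = \frac{222}{129} - 9 \left(-2 + 9 + 81\right) = 222 \cdot \frac{1}{129} - 9 \cdot 88 = \frac{74}{43} - 792 = - \frac{33982}{43}$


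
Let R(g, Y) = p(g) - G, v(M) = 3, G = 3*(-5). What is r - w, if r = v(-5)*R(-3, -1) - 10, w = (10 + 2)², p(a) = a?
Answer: -118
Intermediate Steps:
G = -15
R(g, Y) = 15 + g (R(g, Y) = g - 1*(-15) = g + 15 = 15 + g)
w = 144 (w = 12² = 144)
r = 26 (r = 3*(15 - 3) - 10 = 3*12 - 10 = 36 - 10 = 26)
r - w = 26 - 1*144 = 26 - 144 = -118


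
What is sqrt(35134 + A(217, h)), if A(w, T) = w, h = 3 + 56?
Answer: sqrt(35351) ≈ 188.02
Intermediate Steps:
h = 59
sqrt(35134 + A(217, h)) = sqrt(35134 + 217) = sqrt(35351)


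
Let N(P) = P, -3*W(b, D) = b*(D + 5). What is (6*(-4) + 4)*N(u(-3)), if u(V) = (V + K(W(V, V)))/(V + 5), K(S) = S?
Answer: 10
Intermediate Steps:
W(b, D) = -b*(5 + D)/3 (W(b, D) = -b*(D + 5)/3 = -b*(5 + D)/3)
u(V) = (V - V*(5 + V)/3)/(5 + V) (u(V) = (V - V*(5 + V)/3)/(V + 5) = (V - V*(5 + V)/3)/(5 + V))
(6*(-4) + 4)*N(u(-3)) = (6*(-4) + 4)*((⅓)*(-3)*(-2 - 1*(-3))/(5 - 3)) = (-24 + 4)*((⅓)*(-3)*(-2 + 3)/2) = -20*(-3)/(3*2) = -20*(-½) = 10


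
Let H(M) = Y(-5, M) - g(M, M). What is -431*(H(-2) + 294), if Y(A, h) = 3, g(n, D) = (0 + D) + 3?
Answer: -127576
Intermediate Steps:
g(n, D) = 3 + D (g(n, D) = D + 3 = 3 + D)
H(M) = -M (H(M) = 3 - (3 + M) = 3 + (-3 - M) = -M)
-431*(H(-2) + 294) = -431*(-1*(-2) + 294) = -431*(2 + 294) = -431*296 = -127576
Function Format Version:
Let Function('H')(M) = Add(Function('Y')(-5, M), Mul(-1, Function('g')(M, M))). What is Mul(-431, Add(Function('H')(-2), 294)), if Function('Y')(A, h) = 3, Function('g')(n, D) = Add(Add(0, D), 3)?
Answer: -127576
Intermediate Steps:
Function('g')(n, D) = Add(3, D) (Function('g')(n, D) = Add(D, 3) = Add(3, D))
Function('H')(M) = Mul(-1, M) (Function('H')(M) = Add(3, Mul(-1, Add(3, M))) = Add(3, Add(-3, Mul(-1, M))) = Mul(-1, M))
Mul(-431, Add(Function('H')(-2), 294)) = Mul(-431, Add(Mul(-1, -2), 294)) = Mul(-431, Add(2, 294)) = Mul(-431, 296) = -127576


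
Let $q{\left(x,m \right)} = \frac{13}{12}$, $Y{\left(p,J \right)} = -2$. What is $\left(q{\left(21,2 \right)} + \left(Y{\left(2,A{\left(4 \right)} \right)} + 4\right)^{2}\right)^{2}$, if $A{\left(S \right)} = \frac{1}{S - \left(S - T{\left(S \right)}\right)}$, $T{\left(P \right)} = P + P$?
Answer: $\frac{3721}{144} \approx 25.84$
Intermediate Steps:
$T{\left(P \right)} = 2 P$
$A{\left(S \right)} = \frac{1}{2 S}$ ($A{\left(S \right)} = \frac{1}{S + \left(2 S - S\right)} = \frac{1}{S + S} = \frac{1}{2 S}$)
$q{\left(x,m \right)} = \frac{13}{12}$ ($q{\left(x,m \right)} = 13 \cdot \frac{1}{12} = \frac{13}{12}$)
$\left(q{\left(21,2 \right)} + \left(Y{\left(2,A{\left(4 \right)} \right)} + 4\right)^{2}\right)^{2} = \left(\frac{13}{12} + \left(-2 + 4\right)^{2}\right)^{2} = \left(\frac{13}{12} + 2^{2}\right)^{2} = \left(\frac{13}{12} + 4\right)^{2} = \left(\frac{61}{12}\right)^{2} = \frac{3721}{144}$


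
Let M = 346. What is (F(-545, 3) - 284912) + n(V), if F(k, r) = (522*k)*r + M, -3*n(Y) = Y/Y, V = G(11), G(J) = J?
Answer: -3414109/3 ≈ -1.1380e+6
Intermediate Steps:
V = 11
n(Y) = -⅓ (n(Y) = -Y/(3*Y) = -⅓*1 = -⅓)
F(k, r) = 346 + 522*k*r (F(k, r) = (522*k)*r + 346 = 522*k*r + 346 = 346 + 522*k*r)
(F(-545, 3) - 284912) + n(V) = ((346 + 522*(-545)*3) - 284912) - ⅓ = ((346 - 853470) - 284912) - ⅓ = (-853124 - 284912) - ⅓ = -1138036 - ⅓ = -3414109/3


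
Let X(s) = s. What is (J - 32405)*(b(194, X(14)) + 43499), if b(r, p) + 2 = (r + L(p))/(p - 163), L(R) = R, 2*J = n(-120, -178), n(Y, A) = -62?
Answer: -210212688420/149 ≈ -1.4108e+9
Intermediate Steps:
J = -31 (J = (1/2)*(-62) = -31)
b(r, p) = -2 + (p + r)/(-163 + p) (b(r, p) = -2 + (r + p)/(p - 163) = -2 + (p + r)/(-163 + p))
(J - 32405)*(b(194, X(14)) + 43499) = (-31 - 32405)*((326 + 194 - 1*14)/(-163 + 14) + 43499) = -32436*((326 + 194 - 14)/(-149) + 43499) = -32436*(-1/149*506 + 43499) = -32436*(-506/149 + 43499) = -32436*6480845/149 = -210212688420/149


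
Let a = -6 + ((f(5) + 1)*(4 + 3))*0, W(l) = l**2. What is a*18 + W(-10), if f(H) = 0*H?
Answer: -8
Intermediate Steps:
f(H) = 0
a = -6 (a = -6 + ((0 + 1)*(4 + 3))*0 = -6 + (1*7)*0 = -6 + 7*0 = -6 + 0 = -6)
a*18 + W(-10) = -6*18 + (-10)**2 = -108 + 100 = -8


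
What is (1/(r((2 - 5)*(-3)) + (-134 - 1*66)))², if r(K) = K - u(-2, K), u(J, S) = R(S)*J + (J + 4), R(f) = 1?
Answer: 1/36481 ≈ 2.7412e-5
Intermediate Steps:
u(J, S) = 4 + 2*J (u(J, S) = 1*J + (J + 4) = J + (4 + J) = 4 + 2*J)
r(K) = K (r(K) = K - (4 + 2*(-2)) = K - (4 - 4) = K - 1*0 = K + 0 = K)
(1/(r((2 - 5)*(-3)) + (-134 - 1*66)))² = (1/((2 - 5)*(-3) + (-134 - 1*66)))² = (1/(-3*(-3) + (-134 - 66)))² = (1/(9 - 200))² = (1/(-191))² = (-1/191)² = 1/36481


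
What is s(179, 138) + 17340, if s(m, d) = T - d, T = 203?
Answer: 17405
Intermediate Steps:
s(m, d) = 203 - d
s(179, 138) + 17340 = (203 - 1*138) + 17340 = (203 - 138) + 17340 = 65 + 17340 = 17405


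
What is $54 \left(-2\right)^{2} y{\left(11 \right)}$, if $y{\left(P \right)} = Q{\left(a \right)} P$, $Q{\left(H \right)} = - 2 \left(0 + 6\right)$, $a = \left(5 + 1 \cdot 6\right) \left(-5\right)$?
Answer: $-28512$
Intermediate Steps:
$a = -55$ ($a = \left(5 + 6\right) \left(-5\right) = 11 \left(-5\right) = -55$)
$Q{\left(H \right)} = -12$ ($Q{\left(H \right)} = \left(-2\right) 6 = -12$)
$y{\left(P \right)} = - 12 P$
$54 \left(-2\right)^{2} y{\left(11 \right)} = 54 \left(-2\right)^{2} \left(\left(-12\right) 11\right) = 54 \cdot 4 \left(-132\right) = 216 \left(-132\right) = -28512$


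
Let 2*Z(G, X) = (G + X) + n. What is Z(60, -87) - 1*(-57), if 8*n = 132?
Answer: 207/4 ≈ 51.750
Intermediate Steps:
n = 33/2 (n = (⅛)*132 = 33/2 ≈ 16.500)
Z(G, X) = 33/4 + G/2 + X/2 (Z(G, X) = ((G + X) + 33/2)/2 = (33/2 + G + X)/2 = 33/4 + G/2 + X/2)
Z(60, -87) - 1*(-57) = (33/4 + (½)*60 + (½)*(-87)) - 1*(-57) = (33/4 + 30 - 87/2) + 57 = -21/4 + 57 = 207/4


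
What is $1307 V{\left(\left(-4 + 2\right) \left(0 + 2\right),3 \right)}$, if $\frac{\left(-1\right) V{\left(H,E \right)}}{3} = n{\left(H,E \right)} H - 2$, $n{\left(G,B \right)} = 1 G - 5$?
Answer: $-133314$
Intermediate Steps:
$n{\left(G,B \right)} = -5 + G$ ($n{\left(G,B \right)} = G - 5 = -5 + G$)
$V{\left(H,E \right)} = 6 - 3 H \left(-5 + H\right)$ ($V{\left(H,E \right)} = - 3 \left(\left(-5 + H\right) H - 2\right) = - 3 \left(H \left(-5 + H\right) - 2\right) = - 3 \left(-2 + H \left(-5 + H\right)\right) = 6 - 3 H \left(-5 + H\right)$)
$1307 V{\left(\left(-4 + 2\right) \left(0 + 2\right),3 \right)} = 1307 \left(6 - 3 \left(-4 + 2\right) \left(0 + 2\right) \left(-5 + \left(-4 + 2\right) \left(0 + 2\right)\right)\right) = 1307 \left(6 - 3 \left(\left(-2\right) 2\right) \left(-5 - 4\right)\right) = 1307 \left(6 - - 12 \left(-5 - 4\right)\right) = 1307 \left(6 - \left(-12\right) \left(-9\right)\right) = 1307 \left(6 - 108\right) = 1307 \left(-102\right) = -133314$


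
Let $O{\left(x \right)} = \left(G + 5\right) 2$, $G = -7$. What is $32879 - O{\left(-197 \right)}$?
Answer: $32883$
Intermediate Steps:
$O{\left(x \right)} = -4$ ($O{\left(x \right)} = \left(-7 + 5\right) 2 = \left(-2\right) 2 = -4$)
$32879 - O{\left(-197 \right)} = 32879 - -4 = 32879 + 4 = 32883$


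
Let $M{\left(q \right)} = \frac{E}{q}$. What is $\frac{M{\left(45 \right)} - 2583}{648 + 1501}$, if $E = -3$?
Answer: $- \frac{38746}{32235} \approx -1.202$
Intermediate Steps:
$M{\left(q \right)} = - \frac{3}{q}$
$\frac{M{\left(45 \right)} - 2583}{648 + 1501} = \frac{- \frac{3}{45} - 2583}{648 + 1501} = \frac{\left(-3\right) \frac{1}{45} - 2583}{2149} = \left(- \frac{1}{15} - 2583\right) \frac{1}{2149} = \left(- \frac{38746}{15}\right) \frac{1}{2149} = - \frac{38746}{32235}$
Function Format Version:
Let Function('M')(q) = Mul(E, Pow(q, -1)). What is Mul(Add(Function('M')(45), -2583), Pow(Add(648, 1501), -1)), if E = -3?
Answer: Rational(-38746, 32235) ≈ -1.2020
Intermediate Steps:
Function('M')(q) = Mul(-3, Pow(q, -1))
Mul(Add(Function('M')(45), -2583), Pow(Add(648, 1501), -1)) = Mul(Add(Mul(-3, Pow(45, -1)), -2583), Pow(Add(648, 1501), -1)) = Mul(Add(Mul(-3, Rational(1, 45)), -2583), Pow(2149, -1)) = Mul(Add(Rational(-1, 15), -2583), Rational(1, 2149)) = Mul(Rational(-38746, 15), Rational(1, 2149)) = Rational(-38746, 32235)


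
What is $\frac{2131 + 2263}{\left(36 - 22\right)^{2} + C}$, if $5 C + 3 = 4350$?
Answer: $\frac{21970}{5327} \approx 4.1243$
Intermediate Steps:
$C = \frac{4347}{5}$ ($C = - \frac{3}{5} + \frac{1}{5} \cdot 4350 = - \frac{3}{5} + 870 = \frac{4347}{5} \approx 869.4$)
$\frac{2131 + 2263}{\left(36 - 22\right)^{2} + C} = \frac{2131 + 2263}{\left(36 - 22\right)^{2} + \frac{4347}{5}} = \frac{4394}{14^{2} + \frac{4347}{5}} = \frac{4394}{196 + \frac{4347}{5}} = \frac{4394}{\frac{5327}{5}} = 4394 \cdot \frac{5}{5327} = \frac{21970}{5327}$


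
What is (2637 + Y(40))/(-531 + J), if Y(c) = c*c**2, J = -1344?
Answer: -66637/1875 ≈ -35.540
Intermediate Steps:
Y(c) = c**3
(2637 + Y(40))/(-531 + J) = (2637 + 40**3)/(-531 - 1344) = (2637 + 64000)/(-1875) = 66637*(-1/1875) = -66637/1875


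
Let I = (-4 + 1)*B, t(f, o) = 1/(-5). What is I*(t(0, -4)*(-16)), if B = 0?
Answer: 0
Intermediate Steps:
t(f, o) = -⅕
I = 0 (I = (-4 + 1)*0 = -3*0 = 0)
I*(t(0, -4)*(-16)) = 0*(-⅕*(-16)) = 0*(16/5) = 0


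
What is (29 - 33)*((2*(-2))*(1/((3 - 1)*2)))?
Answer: 4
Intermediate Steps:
(29 - 33)*((2*(-2))*(1/((3 - 1)*2))) = -(-16)*(½)/2 = -(-16)*(½)*(½) = -(-16)/4 = -4*(-1) = 4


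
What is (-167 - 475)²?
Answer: 412164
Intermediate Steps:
(-167 - 475)² = (-642)² = 412164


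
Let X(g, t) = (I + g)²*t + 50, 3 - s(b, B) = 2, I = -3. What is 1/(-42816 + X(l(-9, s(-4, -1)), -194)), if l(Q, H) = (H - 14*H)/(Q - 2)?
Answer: -121/5252286 ≈ -2.3038e-5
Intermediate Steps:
s(b, B) = 1 (s(b, B) = 3 - 1*2 = 3 - 2 = 1)
l(Q, H) = -13*H/(-2 + Q) (l(Q, H) = (-13*H)/(-2 + Q) = -13*H/(-2 + Q))
X(g, t) = 50 + t*(-3 + g)² (X(g, t) = (-3 + g)²*t + 50 = t*(-3 + g)² + 50 = 50 + t*(-3 + g)²)
1/(-42816 + X(l(-9, s(-4, -1)), -194)) = 1/(-42816 + (50 - 194*(-3 - 13*1/(-2 - 9))²)) = 1/(-42816 + (50 - 194*(-3 - 13*1/(-11))²)) = 1/(-42816 + (50 - 194*(-3 - 13*1*(-1/11))²)) = 1/(-42816 + (50 - 194*(-3 + 13/11)²)) = 1/(-42816 + (50 - 194*(-20/11)²)) = 1/(-42816 + (50 - 194*400/121)) = 1/(-42816 + (50 - 77600/121)) = 1/(-42816 - 71550/121) = 1/(-5252286/121) = -121/5252286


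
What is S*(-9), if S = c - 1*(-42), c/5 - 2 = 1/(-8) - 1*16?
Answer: 2061/8 ≈ 257.63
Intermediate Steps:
c = -565/8 (c = 10 + 5*(1/(-8) - 1*16) = 10 + 5*(-⅛ - 16) = 10 + 5*(-129/8) = 10 - 645/8 = -565/8 ≈ -70.625)
S = -229/8 (S = -565/8 - 1*(-42) = -565/8 + 42 = -229/8 ≈ -28.625)
S*(-9) = -229/8*(-9) = 2061/8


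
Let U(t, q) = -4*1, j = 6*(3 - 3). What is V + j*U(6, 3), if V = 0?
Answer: 0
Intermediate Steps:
j = 0 (j = 6*0 = 0)
U(t, q) = -4
V + j*U(6, 3) = 0 + 0*(-4) = 0 + 0 = 0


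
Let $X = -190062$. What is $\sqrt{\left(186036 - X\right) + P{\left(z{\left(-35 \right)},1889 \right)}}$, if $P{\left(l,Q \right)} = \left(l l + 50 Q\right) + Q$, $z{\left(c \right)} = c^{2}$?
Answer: $\sqrt{1973062} \approx 1404.7$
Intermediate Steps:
$P{\left(l,Q \right)} = l^{2} + 51 Q$ ($P{\left(l,Q \right)} = \left(l^{2} + 50 Q\right) + Q = l^{2} + 51 Q$)
$\sqrt{\left(186036 - X\right) + P{\left(z{\left(-35 \right)},1889 \right)}} = \sqrt{\left(186036 - -190062\right) + \left(\left(\left(-35\right)^{2}\right)^{2} + 51 \cdot 1889\right)} = \sqrt{\left(186036 + 190062\right) + \left(1225^{2} + 96339\right)} = \sqrt{376098 + \left(1500625 + 96339\right)} = \sqrt{376098 + 1596964} = \sqrt{1973062}$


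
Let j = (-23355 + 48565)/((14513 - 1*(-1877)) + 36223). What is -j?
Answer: -25210/52613 ≈ -0.47916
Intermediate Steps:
j = 25210/52613 (j = 25210/((14513 + 1877) + 36223) = 25210/(16390 + 36223) = 25210/52613 ≈ 0.47916)
-j = -1*25210/52613 = -25210/52613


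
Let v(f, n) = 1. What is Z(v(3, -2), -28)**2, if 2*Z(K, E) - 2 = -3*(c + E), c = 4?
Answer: 1369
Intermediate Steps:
Z(K, E) = -5 - 3*E/2 (Z(K, E) = 1 + (-3*(4 + E))/2 = 1 + (-12 - 3*E)/2 = 1 + (-6 - 3*E/2) = -5 - 3*E/2)
Z(v(3, -2), -28)**2 = (-5 - 3/2*(-28))**2 = (-5 + 42)**2 = 37**2 = 1369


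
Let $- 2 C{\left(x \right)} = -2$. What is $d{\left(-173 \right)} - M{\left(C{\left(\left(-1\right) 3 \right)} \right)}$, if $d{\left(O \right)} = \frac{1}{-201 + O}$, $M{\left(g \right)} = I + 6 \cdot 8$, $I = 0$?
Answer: $- \frac{17953}{374} \approx -48.003$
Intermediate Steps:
$C{\left(x \right)} = 1$ ($C{\left(x \right)} = \left(- \frac{1}{2}\right) \left(-2\right) = 1$)
$M{\left(g \right)} = 48$ ($M{\left(g \right)} = 0 + 6 \cdot 8 = 0 + 48 = 48$)
$d{\left(-173 \right)} - M{\left(C{\left(\left(-1\right) 3 \right)} \right)} = \frac{1}{-201 - 173} - 48 = \frac{1}{-374} - 48 = - \frac{1}{374} - 48 = - \frac{17953}{374}$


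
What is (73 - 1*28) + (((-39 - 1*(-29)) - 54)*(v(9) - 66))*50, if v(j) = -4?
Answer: 224045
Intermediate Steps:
(73 - 1*28) + (((-39 - 1*(-29)) - 54)*(v(9) - 66))*50 = (73 - 1*28) + (((-39 - 1*(-29)) - 54)*(-4 - 66))*50 = (73 - 28) + (((-39 + 29) - 54)*(-70))*50 = 45 + ((-10 - 54)*(-70))*50 = 45 - 64*(-70)*50 = 45 + 4480*50 = 45 + 224000 = 224045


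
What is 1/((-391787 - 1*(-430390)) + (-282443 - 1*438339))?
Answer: -1/682179 ≈ -1.4659e-6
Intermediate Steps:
1/((-391787 - 1*(-430390)) + (-282443 - 1*438339)) = 1/((-391787 + 430390) + (-282443 - 438339)) = 1/(38603 - 720782) = 1/(-682179) = -1/682179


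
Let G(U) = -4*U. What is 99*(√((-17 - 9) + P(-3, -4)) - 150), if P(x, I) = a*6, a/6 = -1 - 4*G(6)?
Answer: -14850 + 99*√3394 ≈ -9082.5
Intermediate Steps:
a = 570 (a = 6*(-1 - (-16)*6) = 6*(-1 - 4*(-24)) = 6*(-1 + 96) = 6*95 = 570)
P(x, I) = 3420 (P(x, I) = 570*6 = 3420)
99*(√((-17 - 9) + P(-3, -4)) - 150) = 99*(√((-17 - 9) + 3420) - 150) = 99*(√(-26 + 3420) - 150) = 99*(√3394 - 150) = 99*(-150 + √3394) = -14850 + 99*√3394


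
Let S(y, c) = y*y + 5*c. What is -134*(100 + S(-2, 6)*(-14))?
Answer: 50384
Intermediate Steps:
S(y, c) = y**2 + 5*c
-134*(100 + S(-2, 6)*(-14)) = -134*(100 + ((-2)**2 + 5*6)*(-14)) = -134*(100 + (4 + 30)*(-14)) = -134*(100 + 34*(-14)) = -134*(100 - 476) = -134*(-376) = 50384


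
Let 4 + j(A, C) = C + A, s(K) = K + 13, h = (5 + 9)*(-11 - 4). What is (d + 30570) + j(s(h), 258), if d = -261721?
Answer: -231094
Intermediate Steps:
h = -210 (h = 14*(-15) = -210)
s(K) = 13 + K
j(A, C) = -4 + A + C (j(A, C) = -4 + (C + A) = -4 + (A + C) = -4 + A + C)
(d + 30570) + j(s(h), 258) = (-261721 + 30570) + (-4 + (13 - 210) + 258) = -231151 + (-4 - 197 + 258) = -231151 + 57 = -231094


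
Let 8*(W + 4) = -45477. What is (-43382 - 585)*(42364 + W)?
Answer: -12900049701/8 ≈ -1.6125e+9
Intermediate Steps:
W = -45509/8 (W = -4 + (⅛)*(-45477) = -4 - 45477/8 = -45509/8 ≈ -5688.6)
(-43382 - 585)*(42364 + W) = (-43382 - 585)*(42364 - 45509/8) = -43967*293403/8 = -12900049701/8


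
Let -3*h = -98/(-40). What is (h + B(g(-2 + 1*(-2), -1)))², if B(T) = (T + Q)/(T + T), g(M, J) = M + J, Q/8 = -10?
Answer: 212521/3600 ≈ 59.034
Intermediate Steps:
Q = -80 (Q = 8*(-10) = -80)
g(M, J) = J + M
B(T) = (-80 + T)/(2*T) (B(T) = (T - 80)/(T + T) = (-80 + T)/((2*T)) = (-80 + T)*(1/(2*T)) = (-80 + T)/(2*T))
h = -49/60 (h = -(-98)/(3*(-40)) = -(-98)*(-1)/(3*40) = -⅓*49/20 = -49/60 ≈ -0.81667)
(h + B(g(-2 + 1*(-2), -1)))² = (-49/60 + (-80 + (-1 + (-2 + 1*(-2))))/(2*(-1 + (-2 + 1*(-2)))))² = (-49/60 + (-80 + (-1 + (-2 - 2)))/(2*(-1 + (-2 - 2))))² = (-49/60 + (-80 + (-1 - 4))/(2*(-1 - 4)))² = (-49/60 + (½)*(-80 - 5)/(-5))² = (-49/60 + (½)*(-⅕)*(-85))² = (-49/60 + 17/2)² = (461/60)² = 212521/3600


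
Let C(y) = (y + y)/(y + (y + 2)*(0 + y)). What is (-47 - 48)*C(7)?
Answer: -19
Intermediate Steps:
C(y) = 2*y/(y + y*(2 + y)) (C(y) = (2*y)/(y + (2 + y)*y) = (2*y)/(y + y*(2 + y)) = 2*y/(y + y*(2 + y)))
(-47 - 48)*C(7) = (-47 - 48)*(2/(3 + 7)) = -190/10 = -95*⅕ = -19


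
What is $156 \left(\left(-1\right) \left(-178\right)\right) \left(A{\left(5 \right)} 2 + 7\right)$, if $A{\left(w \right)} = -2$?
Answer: $83304$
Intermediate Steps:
$156 \left(\left(-1\right) \left(-178\right)\right) \left(A{\left(5 \right)} 2 + 7\right) = 156 \left(\left(-1\right) \left(-178\right)\right) \left(\left(-2\right) 2 + 7\right) = 156 \cdot 178 \left(-4 + 7\right) = 27768 \cdot 3 = 83304$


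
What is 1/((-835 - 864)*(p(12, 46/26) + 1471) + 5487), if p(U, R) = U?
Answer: -1/2514130 ≈ -3.9775e-7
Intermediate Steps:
1/((-835 - 864)*(p(12, 46/26) + 1471) + 5487) = 1/((-835 - 864)*(12 + 1471) + 5487) = 1/(-1699*1483 + 5487) = 1/(-2519617 + 5487) = 1/(-2514130) = -1/2514130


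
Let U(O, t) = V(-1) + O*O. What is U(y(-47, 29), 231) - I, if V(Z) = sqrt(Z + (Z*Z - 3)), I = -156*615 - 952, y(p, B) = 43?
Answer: 98741 + I*sqrt(3) ≈ 98741.0 + 1.732*I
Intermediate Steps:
I = -96892 (I = -95940 - 952 = -96892)
V(Z) = sqrt(-3 + Z + Z**2) (V(Z) = sqrt(Z + (Z**2 - 3)) = sqrt(Z + (-3 + Z**2)) = sqrt(-3 + Z + Z**2))
U(O, t) = O**2 + I*sqrt(3) (U(O, t) = sqrt(-3 - 1 + (-1)**2) + O*O = sqrt(-3 - 1 + 1) + O**2 = sqrt(-3) + O**2 = I*sqrt(3) + O**2 = O**2 + I*sqrt(3))
U(y(-47, 29), 231) - I = (43**2 + I*sqrt(3)) - 1*(-96892) = (1849 + I*sqrt(3)) + 96892 = 98741 + I*sqrt(3)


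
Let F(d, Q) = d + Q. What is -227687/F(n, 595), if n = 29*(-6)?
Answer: -227687/421 ≈ -540.82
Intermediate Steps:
n = -174
F(d, Q) = Q + d
-227687/F(n, 595) = -227687/(595 - 174) = -227687/421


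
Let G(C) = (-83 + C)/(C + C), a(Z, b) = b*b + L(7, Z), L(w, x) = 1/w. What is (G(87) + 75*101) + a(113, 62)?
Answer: 6954272/609 ≈ 11419.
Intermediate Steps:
a(Z, b) = ⅐ + b² (a(Z, b) = b*b + 1/7 = b² + ⅐ = ⅐ + b²)
G(C) = (-83 + C)/(2*C) (G(C) = (-83 + C)/((2*C)) = (-83 + C)*(1/(2*C)) = (-83 + C)/(2*C))
(G(87) + 75*101) + a(113, 62) = ((½)*(-83 + 87)/87 + 75*101) + (⅐ + 62²) = ((½)*(1/87)*4 + 7575) + (⅐ + 3844) = (2/87 + 7575) + 26909/7 = 659027/87 + 26909/7 = 6954272/609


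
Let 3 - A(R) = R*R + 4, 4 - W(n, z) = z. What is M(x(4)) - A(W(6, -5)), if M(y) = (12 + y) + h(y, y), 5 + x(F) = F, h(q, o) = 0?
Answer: 93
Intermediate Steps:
W(n, z) = 4 - z
x(F) = -5 + F
A(R) = -1 - R**2 (A(R) = 3 - (R*R + 4) = 3 - (R**2 + 4) = 3 - (4 + R**2) = 3 + (-4 - R**2) = -1 - R**2)
M(y) = 12 + y (M(y) = (12 + y) + 0 = 12 + y)
M(x(4)) - A(W(6, -5)) = (12 + (-5 + 4)) - (-1 - (4 - 1*(-5))**2) = (12 - 1) - (-1 - (4 + 5)**2) = 11 - (-1 - 1*9**2) = 11 - (-1 - 1*81) = 11 - (-1 - 81) = 11 - 1*(-82) = 11 + 82 = 93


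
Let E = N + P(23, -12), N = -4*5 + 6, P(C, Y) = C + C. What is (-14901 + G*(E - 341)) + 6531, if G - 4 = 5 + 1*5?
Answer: -12696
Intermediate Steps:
P(C, Y) = 2*C
N = -14 (N = -20 + 6 = -14)
G = 14 (G = 4 + (5 + 1*5) = 4 + (5 + 5) = 4 + 10 = 14)
E = 32 (E = -14 + 2*23 = -14 + 46 = 32)
(-14901 + G*(E - 341)) + 6531 = (-14901 + 14*(32 - 341)) + 6531 = (-14901 + 14*(-309)) + 6531 = (-14901 - 4326) + 6531 = -19227 + 6531 = -12696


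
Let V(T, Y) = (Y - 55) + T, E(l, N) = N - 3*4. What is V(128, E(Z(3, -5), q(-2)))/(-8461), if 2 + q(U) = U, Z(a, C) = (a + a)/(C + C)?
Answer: -57/8461 ≈ -0.0067368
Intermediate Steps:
Z(a, C) = a/C (Z(a, C) = (2*a)/((2*C)) = (2*a)*(1/(2*C)) = a/C)
q(U) = -2 + U
E(l, N) = -12 + N (E(l, N) = N - 12 = -12 + N)
V(T, Y) = -55 + T + Y (V(T, Y) = (-55 + Y) + T = -55 + T + Y)
V(128, E(Z(3, -5), q(-2)))/(-8461) = (-55 + 128 + (-12 + (-2 - 2)))/(-8461) = (-55 + 128 + (-12 - 4))*(-1/8461) = (-55 + 128 - 16)*(-1/8461) = 57*(-1/8461) = -57/8461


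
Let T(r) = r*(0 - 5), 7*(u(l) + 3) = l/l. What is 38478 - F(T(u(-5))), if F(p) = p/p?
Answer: 38477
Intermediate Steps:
u(l) = -20/7 (u(l) = -3 + (l/l)/7 = -3 + (⅐)*1 = -3 + ⅐ = -20/7)
T(r) = -5*r (T(r) = r*(-5) = -5*r)
F(p) = 1
38478 - F(T(u(-5))) = 38478 - 1*1 = 38478 - 1 = 38477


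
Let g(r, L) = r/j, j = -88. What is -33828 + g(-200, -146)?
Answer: -372083/11 ≈ -33826.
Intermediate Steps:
g(r, L) = -r/88 (g(r, L) = r/(-88) = r*(-1/88) = -r/88)
-33828 + g(-200, -146) = -33828 - 1/88*(-200) = -33828 + 25/11 = -372083/11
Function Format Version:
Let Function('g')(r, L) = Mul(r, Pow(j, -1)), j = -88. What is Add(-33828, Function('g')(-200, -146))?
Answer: Rational(-372083, 11) ≈ -33826.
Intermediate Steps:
Function('g')(r, L) = Mul(Rational(-1, 88), r) (Function('g')(r, L) = Mul(r, Pow(-88, -1)) = Mul(r, Rational(-1, 88)) = Mul(Rational(-1, 88), r))
Add(-33828, Function('g')(-200, -146)) = Add(-33828, Mul(Rational(-1, 88), -200)) = Add(-33828, Rational(25, 11)) = Rational(-372083, 11)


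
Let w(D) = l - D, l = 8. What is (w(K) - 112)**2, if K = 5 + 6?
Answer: 13225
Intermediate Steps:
K = 11
w(D) = 8 - D
(w(K) - 112)**2 = ((8 - 1*11) - 112)**2 = ((8 - 11) - 112)**2 = (-3 - 112)**2 = (-115)**2 = 13225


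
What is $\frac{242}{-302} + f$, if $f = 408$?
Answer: $\frac{61487}{151} \approx 407.2$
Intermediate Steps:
$\frac{242}{-302} + f = \frac{242}{-302} + 408 = 242 \left(- \frac{1}{302}\right) + 408 = - \frac{121}{151} + 408 = \frac{61487}{151}$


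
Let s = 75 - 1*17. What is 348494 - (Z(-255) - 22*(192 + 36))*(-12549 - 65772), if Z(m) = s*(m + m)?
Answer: -2709244822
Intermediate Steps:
s = 58 (s = 75 - 17 = 58)
Z(m) = 116*m (Z(m) = 58*(m + m) = 58*(2*m) = 116*m)
348494 - (Z(-255) - 22*(192 + 36))*(-12549 - 65772) = 348494 - (116*(-255) - 22*(192 + 36))*(-12549 - 65772) = 348494 - (-29580 - 22*228)*(-78321) = 348494 - (-29580 - 5016)*(-78321) = 348494 - (-34596)*(-78321) = 348494 - 1*2709593316 = 348494 - 2709593316 = -2709244822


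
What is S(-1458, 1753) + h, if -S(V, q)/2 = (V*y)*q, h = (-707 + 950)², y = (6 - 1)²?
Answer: 127852749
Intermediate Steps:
y = 25 (y = 5² = 25)
h = 59049 (h = 243² = 59049)
S(V, q) = -50*V*q (S(V, q) = -2*V*25*q = -2*25*V*q = -50*V*q)
S(-1458, 1753) + h = -50*(-1458)*1753 + 59049 = 127793700 + 59049 = 127852749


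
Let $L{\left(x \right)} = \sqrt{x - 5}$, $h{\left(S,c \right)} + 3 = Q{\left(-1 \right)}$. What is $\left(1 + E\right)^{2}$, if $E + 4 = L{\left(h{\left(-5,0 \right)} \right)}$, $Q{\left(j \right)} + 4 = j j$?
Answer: $\left(3 - i \sqrt{11}\right)^{2} \approx -2.0 - 19.9 i$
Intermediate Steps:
$Q{\left(j \right)} = -4 + j^{2}$ ($Q{\left(j \right)} = -4 + j j = -4 + j^{2}$)
$h{\left(S,c \right)} = -6$ ($h{\left(S,c \right)} = -3 - \left(4 - \left(-1\right)^{2}\right) = -3 + \left(-4 + 1\right) = -3 - 3 = -6$)
$L{\left(x \right)} = \sqrt{-5 + x}$
$E = -4 + i \sqrt{11}$ ($E = -4 + \sqrt{-5 - 6} = -4 + \sqrt{-11} = -4 + i \sqrt{11} \approx -4.0 + 3.3166 i$)
$\left(1 + E\right)^{2} = \left(1 - \left(4 - i \sqrt{11}\right)\right)^{2} = \left(-3 + i \sqrt{11}\right)^{2}$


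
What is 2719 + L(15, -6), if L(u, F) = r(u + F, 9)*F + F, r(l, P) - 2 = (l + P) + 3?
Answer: 2575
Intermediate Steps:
r(l, P) = 5 + P + l (r(l, P) = 2 + ((l + P) + 3) = 2 + ((P + l) + 3) = 2 + (3 + P + l) = 5 + P + l)
L(u, F) = F + F*(14 + F + u) (L(u, F) = (5 + 9 + (u + F))*F + F = (5 + 9 + (F + u))*F + F = (14 + F + u)*F + F = F*(14 + F + u) + F = F + F*(14 + F + u))
2719 + L(15, -6) = 2719 - 6*(15 - 6 + 15) = 2719 - 6*24 = 2719 - 144 = 2575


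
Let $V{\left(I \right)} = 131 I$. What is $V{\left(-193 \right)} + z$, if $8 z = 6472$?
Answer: $-24474$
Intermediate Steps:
$z = 809$ ($z = \frac{1}{8} \cdot 6472 = 809$)
$V{\left(-193 \right)} + z = 131 \left(-193\right) + 809 = -25283 + 809 = -24474$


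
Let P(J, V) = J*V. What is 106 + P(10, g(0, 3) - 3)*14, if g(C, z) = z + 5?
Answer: 806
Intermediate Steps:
g(C, z) = 5 + z
106 + P(10, g(0, 3) - 3)*14 = 106 + (10*((5 + 3) - 3))*14 = 106 + (10*(8 - 3))*14 = 106 + (10*5)*14 = 106 + 50*14 = 106 + 700 = 806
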